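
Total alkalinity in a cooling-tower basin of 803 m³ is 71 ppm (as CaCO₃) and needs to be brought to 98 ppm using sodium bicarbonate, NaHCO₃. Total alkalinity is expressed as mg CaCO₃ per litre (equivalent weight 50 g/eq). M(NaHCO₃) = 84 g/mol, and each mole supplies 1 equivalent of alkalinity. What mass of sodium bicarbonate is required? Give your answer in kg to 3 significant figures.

36.4 kg

Volume: 803 m³ = 803,000 L.
Alkalinity to add: (98 − 71) = 27 mg/L as CaCO₃ × 803,000 L = 21,680 g as CaCO₃.
Equivalents: 21,680 g ÷ 50 g/eq = 433.6 eq.
NaHCO₃ supplies 1 eq per mole → 433.6 mol.
Mass: 433.6 mol × 84 g/mol = 36,420 g.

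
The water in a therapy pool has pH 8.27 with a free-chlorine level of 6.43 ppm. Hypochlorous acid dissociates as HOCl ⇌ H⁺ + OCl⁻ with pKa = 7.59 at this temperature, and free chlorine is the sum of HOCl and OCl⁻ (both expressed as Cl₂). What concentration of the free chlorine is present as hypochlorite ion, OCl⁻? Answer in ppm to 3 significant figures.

5.32 ppm

[OCl⁻]/[HOCl] = 10^(pH − pKa) = 10^(8.27 − 7.59) = 10^0.68 = 4.786.
Fraction as HOCl = 1 / (1 + 4.786) = 0.1728.
OCl⁻ = (1 − 0.1728) × 6.43 ppm = 5.319 ppm.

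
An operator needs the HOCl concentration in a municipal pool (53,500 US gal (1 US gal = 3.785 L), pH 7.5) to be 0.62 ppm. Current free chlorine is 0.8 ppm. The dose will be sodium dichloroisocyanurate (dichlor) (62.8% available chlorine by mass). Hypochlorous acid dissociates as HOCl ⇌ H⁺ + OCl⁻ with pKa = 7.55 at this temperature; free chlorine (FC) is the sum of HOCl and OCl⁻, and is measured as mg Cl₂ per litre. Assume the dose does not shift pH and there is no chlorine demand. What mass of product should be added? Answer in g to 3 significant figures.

Volume: 53,500 US gal × 3.785 L/gal = 202,498 L.
[OCl⁻]/[HOCl] = 10^(pH − pKa) = 10^(7.5 − 7.55) = 0.8913; fraction as HOCl = 1/(1 + 0.8913) = 0.5288.
Free chlorine required for 0.62 ppm HOCl: 0.62 / 0.5288 = 1.173 ppm.
FC to add: 1.173 − 0.8 = 0.3726 mg/L as Cl₂.
Cl₂ equivalent: 0.3726 mg/L × 202,498 L = 75.45 g.
Product at 62.8% available Cl: 75.45 / 0.628 = 120.1 g.

120 g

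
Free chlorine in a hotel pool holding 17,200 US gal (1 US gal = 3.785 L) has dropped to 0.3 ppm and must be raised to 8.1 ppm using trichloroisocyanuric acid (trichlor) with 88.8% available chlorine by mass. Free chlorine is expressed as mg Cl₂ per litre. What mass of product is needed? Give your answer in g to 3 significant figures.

Volume: 17,200 US gal × 3.785 L/gal = 65,102 L.
Chlorine deficit: 8.1 − 0.3 = 7.8 ppm = 7.8 mg/L as Cl₂.
Cl₂ equivalent needed: 7.8 mg/L × 65,102 L = 507,800 mg = 507.8 g.
Product at 88.8% available chlorine: 507.8 / 0.888 = 571.8 g.

572 g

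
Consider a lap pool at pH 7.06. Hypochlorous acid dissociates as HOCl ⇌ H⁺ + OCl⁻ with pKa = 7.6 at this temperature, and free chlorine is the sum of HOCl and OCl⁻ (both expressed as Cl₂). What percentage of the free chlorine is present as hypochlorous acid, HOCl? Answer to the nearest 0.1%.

77.6%

[OCl⁻]/[HOCl] = 10^(pH − pKa) = 10^(7.06 − 7.6) = 10^-0.54 = 0.2884.
Fraction as HOCl = 1 / (1 + 0.2884) = 0.7762.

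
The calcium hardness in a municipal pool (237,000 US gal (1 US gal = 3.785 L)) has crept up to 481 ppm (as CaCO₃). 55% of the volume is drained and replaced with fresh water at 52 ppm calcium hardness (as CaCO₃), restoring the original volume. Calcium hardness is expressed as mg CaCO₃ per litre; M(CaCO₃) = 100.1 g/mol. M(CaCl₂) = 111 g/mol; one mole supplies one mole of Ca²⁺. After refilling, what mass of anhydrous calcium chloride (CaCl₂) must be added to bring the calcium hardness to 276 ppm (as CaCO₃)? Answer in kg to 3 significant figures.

30.8 kg

Volume: 237,000 US gal × 3.785 L/gal = 897,045 L.
After draining 55% and refilling: 481 × 0.45 + 52 × 0.55 = 245.05 ppm.
Deficit to target: 276 − 245.05 = 30.95 mg/L.
As CaCO₃: 30.95 mg/L × 897,045 L = 27,760 g; ÷ 100.1 = 277.4 mol Ca²⁺.
Mass: 277.4 × 111 = 30,790 g.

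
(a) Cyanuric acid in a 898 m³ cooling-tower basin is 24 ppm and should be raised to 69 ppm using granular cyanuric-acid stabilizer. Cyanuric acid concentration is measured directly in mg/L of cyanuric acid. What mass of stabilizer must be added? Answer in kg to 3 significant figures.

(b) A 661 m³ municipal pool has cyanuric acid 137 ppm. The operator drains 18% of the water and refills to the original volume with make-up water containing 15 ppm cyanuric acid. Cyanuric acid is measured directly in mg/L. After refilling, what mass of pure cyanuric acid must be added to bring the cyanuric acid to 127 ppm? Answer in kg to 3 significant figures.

(a) Volume: 898 m³ = 898,000 L.
(a) CYA to add: (69 − 24) = 45 mg/L × 898,000 L = 40,410 g cyanuric acid.

(b) Volume: 661 m³ = 661,000 L.
(b) After draining 18% and refilling: 137 × 0.82 + 15 × 0.18 = 115.04 ppm.
(b) Deficit to target: 127 − 115.04 = 11.96 mg/L.
(b) Mass: 11.96 mg/L × 661,000 L = 7906 g cyanuric acid.

(a) 40.4 kg; (b) 7.91 kg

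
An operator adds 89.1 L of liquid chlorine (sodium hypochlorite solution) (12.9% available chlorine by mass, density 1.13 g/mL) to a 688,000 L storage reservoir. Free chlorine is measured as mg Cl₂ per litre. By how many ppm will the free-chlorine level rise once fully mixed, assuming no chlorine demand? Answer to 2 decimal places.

Mass of solution: 89.1 L × 1000 mL/L × 1.13 g/mL = 100,700 g.
Available chlorine delivered: 100,700 g × 0.129 = 12,990 g as Cl₂.
Concentration rise: 12,990 g / 688,000 L = 18.88 mg/L = 18.88 ppm.

18.88 ppm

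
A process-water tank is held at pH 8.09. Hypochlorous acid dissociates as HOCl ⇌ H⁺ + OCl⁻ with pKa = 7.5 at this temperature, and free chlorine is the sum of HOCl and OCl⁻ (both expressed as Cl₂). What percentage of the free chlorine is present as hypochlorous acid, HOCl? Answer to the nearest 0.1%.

20.4%

[OCl⁻]/[HOCl] = 10^(pH − pKa) = 10^(8.09 − 7.5) = 10^0.59 = 3.89.
Fraction as HOCl = 1 / (1 + 3.89) = 0.2045.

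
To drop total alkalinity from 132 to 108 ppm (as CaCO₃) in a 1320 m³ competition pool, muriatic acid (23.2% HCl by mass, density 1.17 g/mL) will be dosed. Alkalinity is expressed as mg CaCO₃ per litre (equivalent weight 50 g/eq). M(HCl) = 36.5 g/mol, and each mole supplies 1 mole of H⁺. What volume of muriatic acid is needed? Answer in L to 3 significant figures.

Volume: 1320 m³ = 1,320,000 L.
Alkalinity to neutralize: (132 − 108) = 24 mg/L as CaCO₃ × 1,320,000 L = 31,680 g as CaCO₃.
Equivalents of H⁺ required: 31,680 ÷ 50 g/eq = 633.6 eq = 633.6 mol HCl.
Mass of HCl: 633.6 × 36.5 = 23,130 g.
Mass of 23.2% solution: 23,130 / 0.232 = 99,680 g.
Volume: 99,680 g ÷ 1.17 g/mL = 85,200 mL.

85.2 L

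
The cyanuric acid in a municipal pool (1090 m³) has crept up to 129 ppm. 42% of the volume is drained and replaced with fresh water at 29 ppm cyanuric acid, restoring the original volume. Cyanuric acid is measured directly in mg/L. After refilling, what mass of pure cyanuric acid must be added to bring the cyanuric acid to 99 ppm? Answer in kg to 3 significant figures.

13.1 kg

Volume: 1090 m³ = 1,090,000 L.
After draining 42% and refilling: 129 × 0.58 + 29 × 0.42 = 87 ppm.
Deficit to target: 99 − 87 = 12 mg/L.
Mass: 12 mg/L × 1,090,000 L = 13,080 g cyanuric acid.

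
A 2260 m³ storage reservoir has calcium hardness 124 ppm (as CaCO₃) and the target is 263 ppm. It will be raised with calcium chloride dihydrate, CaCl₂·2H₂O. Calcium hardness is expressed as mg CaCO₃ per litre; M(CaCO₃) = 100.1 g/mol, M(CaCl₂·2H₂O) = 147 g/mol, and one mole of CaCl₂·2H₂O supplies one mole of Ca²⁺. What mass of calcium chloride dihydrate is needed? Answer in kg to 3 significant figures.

Volume: 2260 m³ = 2,260,000 L.
Hardness to add: (263 − 124) = 139 mg/L as CaCO₃ × 2,260,000 L = 314,100 g as CaCO₃.
Moles of Ca²⁺ (1 mol Ca²⁺ ≡ 1 mol CaCO₃): 314,100 / 100.1 g/mol = 3138 mol.
Mass of CaCl₂·2H₂O: 3138 × 147 = 461,300 g.

461 kg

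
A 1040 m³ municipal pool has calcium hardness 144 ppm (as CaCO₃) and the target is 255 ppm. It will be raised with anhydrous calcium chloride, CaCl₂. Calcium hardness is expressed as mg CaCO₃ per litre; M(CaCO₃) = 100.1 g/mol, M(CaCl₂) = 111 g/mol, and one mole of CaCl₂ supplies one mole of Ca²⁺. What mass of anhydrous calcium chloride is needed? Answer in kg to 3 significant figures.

Volume: 1040 m³ = 1,040,000 L.
Hardness to add: (255 − 144) = 111 mg/L as CaCO₃ × 1,040,000 L = 115,400 g as CaCO₃.
Moles of Ca²⁺ (1 mol Ca²⁺ ≡ 1 mol CaCO₃): 115,400 / 100.1 g/mol = 1153 mol.
Mass of CaCl₂: 1153 × 111 = 128,000 g.

128 kg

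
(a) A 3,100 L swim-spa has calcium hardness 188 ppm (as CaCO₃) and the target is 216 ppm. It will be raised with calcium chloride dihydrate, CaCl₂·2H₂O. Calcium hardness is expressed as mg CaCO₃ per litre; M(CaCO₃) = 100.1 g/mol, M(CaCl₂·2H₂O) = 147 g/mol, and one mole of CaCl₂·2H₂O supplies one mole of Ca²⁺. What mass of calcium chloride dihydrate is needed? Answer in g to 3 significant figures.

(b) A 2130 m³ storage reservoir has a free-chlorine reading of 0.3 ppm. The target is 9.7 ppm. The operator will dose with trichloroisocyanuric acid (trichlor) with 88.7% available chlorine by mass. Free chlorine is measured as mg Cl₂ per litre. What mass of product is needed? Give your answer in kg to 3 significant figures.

(a) 127 g; (b) 22.6 kg

(a) Hardness to add: (216 − 188) = 28 mg/L as CaCO₃ × 3,100 L = 86.8 g as CaCO₃.
(a) Moles of Ca²⁺ (1 mol Ca²⁺ ≡ 1 mol CaCO₃): 86.8 / 100.1 g/mol = 0.8671 mol.
(a) Mass of CaCl₂·2H₂O: 0.8671 × 147 = 127.5 g.

(b) Volume: 2130 m³ = 2,130,000 L.
(b) Chlorine deficit: 9.7 − 0.3 = 9.4 ppm = 9.4 mg/L as Cl₂.
(b) Cl₂ equivalent needed: 9.4 mg/L × 2,130,000 L = 20,020,000 mg = 20,020 g.
(b) Product at 88.7% available chlorine: 20,020 / 0.887 = 22,570 g.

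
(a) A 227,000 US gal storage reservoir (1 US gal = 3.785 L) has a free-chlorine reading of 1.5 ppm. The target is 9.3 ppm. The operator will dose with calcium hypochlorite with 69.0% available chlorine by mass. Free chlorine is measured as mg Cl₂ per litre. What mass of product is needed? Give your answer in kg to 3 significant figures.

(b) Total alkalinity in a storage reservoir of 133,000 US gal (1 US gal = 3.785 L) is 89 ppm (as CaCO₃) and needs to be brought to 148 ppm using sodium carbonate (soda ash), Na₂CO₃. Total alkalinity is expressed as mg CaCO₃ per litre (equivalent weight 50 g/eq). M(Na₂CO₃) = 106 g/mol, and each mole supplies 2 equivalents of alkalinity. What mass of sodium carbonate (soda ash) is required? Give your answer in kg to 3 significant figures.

(a) Volume: 227,000 US gal × 3.785 L/gal = 859,195 L.
(a) Chlorine deficit: 9.3 − 1.5 = 7.8 ppm = 7.8 mg/L as Cl₂.
(a) Cl₂ equivalent needed: 7.8 mg/L × 859,195 L = 6,702,000 mg = 6702 g.
(a) Product at 69.0% available chlorine: 6702 / 0.69 = 9713 g.

(b) Volume: 133,000 US gal × 3.785 L/gal = 503,405 L.
(b) Alkalinity to add: (148 − 89) = 59 mg/L as CaCO₃ × 503,405 L = 29,700 g as CaCO₃.
(b) Equivalents: 29,700 g ÷ 50 g/eq = 594 eq.
(b) Each mole of Na₂CO₃ supplies 2 eq, so 594 / 2 = 297 mol.
(b) Mass: 297 mol × 106 g/mol = 31,480 g.

(a) 9.71 kg; (b) 31.5 kg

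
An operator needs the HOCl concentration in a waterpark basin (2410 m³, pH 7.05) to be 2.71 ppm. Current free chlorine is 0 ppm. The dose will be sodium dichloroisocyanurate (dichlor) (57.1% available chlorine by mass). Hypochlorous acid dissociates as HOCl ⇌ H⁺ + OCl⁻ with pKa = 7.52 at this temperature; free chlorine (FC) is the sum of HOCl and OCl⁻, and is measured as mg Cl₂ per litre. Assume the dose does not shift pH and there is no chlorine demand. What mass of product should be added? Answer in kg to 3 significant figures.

15.3 kg

Volume: 2410 m³ = 2,410,000 L.
[OCl⁻]/[HOCl] = 10^(pH − pKa) = 10^(7.05 − 7.52) = 0.3388; fraction as HOCl = 1/(1 + 0.3388) = 0.7469.
Free chlorine required for 2.71 ppm HOCl: 2.71 / 0.7469 = 3.628 ppm.
FC to add: 3.628 − 0 = 3.628 mg/L as Cl₂.
Cl₂ equivalent: 3.628 mg/L × 2,410,000 L = 8744 g.
Product at 57.1% available Cl: 8744 / 0.571 = 15,310 g.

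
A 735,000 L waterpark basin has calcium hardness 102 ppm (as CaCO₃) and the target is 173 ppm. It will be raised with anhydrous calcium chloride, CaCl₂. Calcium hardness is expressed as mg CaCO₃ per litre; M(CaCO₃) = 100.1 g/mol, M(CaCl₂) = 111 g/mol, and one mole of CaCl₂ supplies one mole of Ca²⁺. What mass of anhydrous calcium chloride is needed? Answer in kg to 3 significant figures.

Hardness to add: (173 − 102) = 71 mg/L as CaCO₃ × 735,000 L = 52,180 g as CaCO₃.
Moles of Ca²⁺ (1 mol Ca²⁺ ≡ 1 mol CaCO₃): 52,180 / 100.1 g/mol = 521.3 mol.
Mass of CaCl₂: 521.3 × 111 = 57,870 g.

57.9 kg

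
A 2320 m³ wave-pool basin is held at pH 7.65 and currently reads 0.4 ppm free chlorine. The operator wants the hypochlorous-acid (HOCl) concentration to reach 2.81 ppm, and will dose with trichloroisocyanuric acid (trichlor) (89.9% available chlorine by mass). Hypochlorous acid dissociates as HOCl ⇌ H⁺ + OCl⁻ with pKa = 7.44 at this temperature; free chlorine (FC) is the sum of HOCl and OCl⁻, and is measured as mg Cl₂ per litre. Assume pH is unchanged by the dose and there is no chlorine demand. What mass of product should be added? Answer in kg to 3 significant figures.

18.0 kg

Volume: 2320 m³ = 2,320,000 L.
[OCl⁻]/[HOCl] = 10^(pH − pKa) = 10^(7.65 − 7.44) = 1.622; fraction as HOCl = 1/(1 + 1.622) = 0.3814.
Free chlorine required for 2.81 ppm HOCl: 2.81 / 0.3814 = 7.367 ppm.
FC to add: 7.367 − 0.4 = 6.967 mg/L as Cl₂.
Cl₂ equivalent: 6.967 mg/L × 2,320,000 L = 16,160 g.
Product at 89.9% available Cl: 16,160 / 0.899 = 17,980 g.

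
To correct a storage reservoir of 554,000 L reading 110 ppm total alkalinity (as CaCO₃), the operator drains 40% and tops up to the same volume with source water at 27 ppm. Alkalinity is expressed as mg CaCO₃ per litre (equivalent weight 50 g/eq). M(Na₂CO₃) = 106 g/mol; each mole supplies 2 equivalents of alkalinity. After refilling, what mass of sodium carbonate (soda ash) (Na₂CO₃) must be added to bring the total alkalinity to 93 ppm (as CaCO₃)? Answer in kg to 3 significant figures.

After draining 40% and refilling: 110 × 0.60 + 27 × 0.40 = 76.8 ppm.
Deficit to target: 93 − 76.8 = 16.2 mg/L.
As CaCO₃: 16.2 mg/L × 554,000 L = 8975 g; ÷ 50 g/eq ÷ 2 = 89.75 mol Na₂CO₃.
Mass: 89.75 × 106 = 9513 g.

9.51 kg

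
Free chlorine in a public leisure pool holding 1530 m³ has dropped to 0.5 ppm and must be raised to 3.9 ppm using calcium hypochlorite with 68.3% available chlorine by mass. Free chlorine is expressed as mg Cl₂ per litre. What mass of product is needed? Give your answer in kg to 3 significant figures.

7.62 kg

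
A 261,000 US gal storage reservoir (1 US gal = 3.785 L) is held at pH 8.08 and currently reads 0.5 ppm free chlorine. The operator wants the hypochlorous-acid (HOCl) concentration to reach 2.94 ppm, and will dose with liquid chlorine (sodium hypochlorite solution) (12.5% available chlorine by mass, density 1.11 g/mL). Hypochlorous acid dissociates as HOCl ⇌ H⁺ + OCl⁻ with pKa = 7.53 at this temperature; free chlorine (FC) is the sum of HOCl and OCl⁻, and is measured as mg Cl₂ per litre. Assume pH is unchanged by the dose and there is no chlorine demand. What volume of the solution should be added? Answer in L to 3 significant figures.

Volume: 261,000 US gal × 3.785 L/gal = 987,885 L.
[OCl⁻]/[HOCl] = 10^(pH − pKa) = 10^(8.08 − 7.53) = 3.548; fraction as HOCl = 1/(1 + 3.548) = 0.2199.
Free chlorine required for 2.94 ppm HOCl: 2.94 / 0.2199 = 13.37 ppm.
FC to add: 13.37 − 0.5 = 12.87 mg/L as Cl₂.
Cl₂ equivalent: 12.87 mg/L × 987,885 L = 12,720 g.
Product at 12.5% available Cl: 12,720 / 0.125 = 101,700 g.
Volume: 101,700 g ÷ 1.11 g/mL = 91,640 mL.

91.6 L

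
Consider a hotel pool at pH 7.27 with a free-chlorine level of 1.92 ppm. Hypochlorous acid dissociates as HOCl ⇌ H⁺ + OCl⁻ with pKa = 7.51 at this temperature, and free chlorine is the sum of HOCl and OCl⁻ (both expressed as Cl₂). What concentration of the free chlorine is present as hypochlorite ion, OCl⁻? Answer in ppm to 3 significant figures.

[OCl⁻]/[HOCl] = 10^(pH − pKa) = 10^(7.27 − 7.51) = 10^-0.24 = 0.5754.
Fraction as HOCl = 1 / (1 + 0.5754) = 0.6347.
OCl⁻ = (1 − 0.6347) × 1.92 ppm = 0.7013 ppm.

0.701 ppm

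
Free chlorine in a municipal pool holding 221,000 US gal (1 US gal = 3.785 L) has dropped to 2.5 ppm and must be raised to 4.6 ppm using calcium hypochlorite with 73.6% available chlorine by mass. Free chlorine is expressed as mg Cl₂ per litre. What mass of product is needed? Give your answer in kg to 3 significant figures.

2.39 kg

Volume: 221,000 US gal × 3.785 L/gal = 836,485 L.
Chlorine deficit: 4.6 − 2.5 = 2.1 ppm = 2.1 mg/L as Cl₂.
Cl₂ equivalent needed: 2.1 mg/L × 836,485 L = 1,757,000 mg = 1757 g.
Product at 73.6% available chlorine: 1757 / 0.736 = 2387 g.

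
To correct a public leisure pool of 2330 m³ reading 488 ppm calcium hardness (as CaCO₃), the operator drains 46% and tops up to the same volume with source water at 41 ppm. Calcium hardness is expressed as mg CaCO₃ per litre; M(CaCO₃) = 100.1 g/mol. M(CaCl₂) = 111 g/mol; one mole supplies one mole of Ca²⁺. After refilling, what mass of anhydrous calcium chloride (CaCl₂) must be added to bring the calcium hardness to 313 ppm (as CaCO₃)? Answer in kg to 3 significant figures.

79.1 kg

Volume: 2330 m³ = 2,330,000 L.
After draining 46% and refilling: 488 × 0.54 + 41 × 0.46 = 282.38 ppm.
Deficit to target: 313 − 282.38 = 30.62 mg/L.
As CaCO₃: 30.62 mg/L × 2,330,000 L = 71,340 g; ÷ 100.1 = 712.7 mol Ca²⁺.
Mass: 712.7 × 111 = 79,110 g.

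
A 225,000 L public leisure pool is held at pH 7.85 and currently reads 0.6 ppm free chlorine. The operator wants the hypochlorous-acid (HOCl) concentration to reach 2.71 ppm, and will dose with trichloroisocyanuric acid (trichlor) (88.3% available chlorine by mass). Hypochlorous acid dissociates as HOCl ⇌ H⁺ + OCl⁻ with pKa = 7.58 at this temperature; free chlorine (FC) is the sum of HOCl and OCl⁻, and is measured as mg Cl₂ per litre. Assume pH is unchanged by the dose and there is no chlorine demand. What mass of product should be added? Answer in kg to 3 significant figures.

1.82 kg

[OCl⁻]/[HOCl] = 10^(pH − pKa) = 10^(7.85 − 7.58) = 1.862; fraction as HOCl = 1/(1 + 1.862) = 0.3494.
Free chlorine required for 2.71 ppm HOCl: 2.71 / 0.3494 = 7.756 ppm.
FC to add: 7.756 − 0.6 = 7.156 mg/L as Cl₂.
Cl₂ equivalent: 7.156 mg/L × 225,000 L = 1610 g.
Product at 88.3% available Cl: 1610 / 0.883 = 1824 g.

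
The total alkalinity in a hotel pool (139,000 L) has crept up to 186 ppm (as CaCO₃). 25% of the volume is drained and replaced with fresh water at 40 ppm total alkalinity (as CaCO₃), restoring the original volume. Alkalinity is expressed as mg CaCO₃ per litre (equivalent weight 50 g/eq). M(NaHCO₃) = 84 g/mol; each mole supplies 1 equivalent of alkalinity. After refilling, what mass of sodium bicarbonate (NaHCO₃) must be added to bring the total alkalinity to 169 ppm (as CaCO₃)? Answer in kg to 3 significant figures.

After draining 25% and refilling: 186 × 0.75 + 40 × 0.25 = 149.5 ppm.
Deficit to target: 169 − 149.5 = 19.5 mg/L.
As CaCO₃: 19.5 mg/L × 139,000 L = 2710 g; ÷ 50 g/eq ÷ 1 = 54.21 mol NaHCO₃.
Mass: 54.21 × 84 = 4554 g.

4.55 kg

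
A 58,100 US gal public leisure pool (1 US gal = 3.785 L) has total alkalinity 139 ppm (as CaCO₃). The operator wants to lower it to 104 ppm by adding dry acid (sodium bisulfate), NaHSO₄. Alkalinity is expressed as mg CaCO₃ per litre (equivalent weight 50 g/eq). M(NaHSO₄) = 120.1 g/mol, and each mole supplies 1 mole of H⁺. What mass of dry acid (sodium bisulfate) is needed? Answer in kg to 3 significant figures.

18.5 kg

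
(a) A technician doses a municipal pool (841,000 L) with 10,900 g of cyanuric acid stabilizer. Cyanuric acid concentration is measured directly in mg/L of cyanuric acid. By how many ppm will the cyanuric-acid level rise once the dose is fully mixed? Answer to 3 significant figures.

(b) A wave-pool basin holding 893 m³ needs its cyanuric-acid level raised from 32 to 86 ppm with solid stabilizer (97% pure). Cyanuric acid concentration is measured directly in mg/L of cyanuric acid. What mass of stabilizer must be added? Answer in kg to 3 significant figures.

(a) 13.0 ppm; (b) 49.7 kg

(a) Rise: 10,900 g / 841,000 L × 1000 = 12.96 mg/L.

(b) Volume: 893 m³ = 893,000 L.
(b) CYA to add: (86 − 32) = 54 mg/L × 893,000 L = 48,220 g cyanuric acid.
(b) At 97% purity: 48,220 / 0.97 = 49,710 g product.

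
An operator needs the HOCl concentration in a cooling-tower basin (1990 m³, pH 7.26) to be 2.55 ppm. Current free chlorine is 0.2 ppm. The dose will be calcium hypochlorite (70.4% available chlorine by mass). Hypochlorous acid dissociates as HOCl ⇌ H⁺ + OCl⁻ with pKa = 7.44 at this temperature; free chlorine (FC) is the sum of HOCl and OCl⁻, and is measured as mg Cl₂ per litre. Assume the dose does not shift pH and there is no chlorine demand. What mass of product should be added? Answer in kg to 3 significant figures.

Volume: 1990 m³ = 1,990,000 L.
[OCl⁻]/[HOCl] = 10^(pH − pKa) = 10^(7.26 − 7.44) = 0.6607; fraction as HOCl = 1/(1 + 0.6607) = 0.6022.
Free chlorine required for 2.55 ppm HOCl: 2.55 / 0.6022 = 4.235 ppm.
FC to add: 4.235 − 0.2 = 4.035 mg/L as Cl₂.
Cl₂ equivalent: 4.035 mg/L × 1,990,000 L = 8029 g.
Product at 70.4% available Cl: 8029 / 0.704 = 11,410 g.

11.4 kg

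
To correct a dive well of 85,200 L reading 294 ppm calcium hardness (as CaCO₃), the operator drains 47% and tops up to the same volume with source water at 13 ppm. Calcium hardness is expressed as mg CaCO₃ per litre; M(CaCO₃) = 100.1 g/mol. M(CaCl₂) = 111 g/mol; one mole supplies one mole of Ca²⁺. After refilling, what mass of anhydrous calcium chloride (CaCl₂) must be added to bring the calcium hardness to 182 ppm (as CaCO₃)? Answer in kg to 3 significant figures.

1.90 kg

After draining 47% and refilling: 294 × 0.53 + 13 × 0.47 = 161.93 ppm.
Deficit to target: 182 − 161.93 = 20.07 mg/L.
As CaCO₃: 20.07 mg/L × 85,200 L = 1710 g; ÷ 100.1 = 17.08 mol Ca²⁺.
Mass: 17.08 × 111 = 1896 g.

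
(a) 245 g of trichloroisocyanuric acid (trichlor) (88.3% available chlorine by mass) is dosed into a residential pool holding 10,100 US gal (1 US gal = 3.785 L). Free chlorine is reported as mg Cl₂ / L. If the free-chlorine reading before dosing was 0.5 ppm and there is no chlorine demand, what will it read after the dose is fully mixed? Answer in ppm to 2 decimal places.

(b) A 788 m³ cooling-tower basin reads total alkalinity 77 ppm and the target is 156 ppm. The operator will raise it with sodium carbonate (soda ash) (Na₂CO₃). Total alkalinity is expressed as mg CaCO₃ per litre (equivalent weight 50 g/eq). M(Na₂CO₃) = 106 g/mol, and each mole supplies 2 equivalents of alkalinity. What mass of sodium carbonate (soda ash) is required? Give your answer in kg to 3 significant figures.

(a) Volume: 10,100 US gal × 3.785 L/gal = 38,228 L.
(a) Available chlorine delivered: 245 g × 0.883 = 216.3 g as Cl₂.
(a) Concentration rise: 216.3 g / 38,228 L = 5.659 mg/L = 5.66 ppm.
(a) Final FC: 0.5 + 5.66 = 6.16 ppm.

(b) Volume: 788 m³ = 788,000 L.
(b) Alkalinity to add: (156 − 77) = 79 mg/L as CaCO₃ × 788,000 L = 62,250 g as CaCO₃.
(b) Equivalents: 62,250 g ÷ 50 g/eq = 1245 eq.
(b) Each mole of Na₂CO₃ supplies 2 eq, so 1245 / 2 = 622.5 mol.
(b) Mass: 622.5 mol × 106 g/mol = 65,990 g.

(a) 6.16 ppm; (b) 66.0 kg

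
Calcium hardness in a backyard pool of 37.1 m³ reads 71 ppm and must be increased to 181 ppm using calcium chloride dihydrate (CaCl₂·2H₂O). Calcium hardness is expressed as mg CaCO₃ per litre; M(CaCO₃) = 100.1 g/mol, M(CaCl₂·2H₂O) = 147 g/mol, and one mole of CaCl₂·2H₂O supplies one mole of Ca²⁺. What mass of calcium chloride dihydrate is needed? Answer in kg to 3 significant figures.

Volume: 37.1 m³ = 37,100 L.
Hardness to add: (181 − 71) = 110 mg/L as CaCO₃ × 37,100 L = 4081 g as CaCO₃.
Moles of Ca²⁺ (1 mol Ca²⁺ ≡ 1 mol CaCO₃): 4081 / 100.1 g/mol = 40.77 mol.
Mass of CaCl₂·2H₂O: 40.77 × 147 = 5993 g.

5.99 kg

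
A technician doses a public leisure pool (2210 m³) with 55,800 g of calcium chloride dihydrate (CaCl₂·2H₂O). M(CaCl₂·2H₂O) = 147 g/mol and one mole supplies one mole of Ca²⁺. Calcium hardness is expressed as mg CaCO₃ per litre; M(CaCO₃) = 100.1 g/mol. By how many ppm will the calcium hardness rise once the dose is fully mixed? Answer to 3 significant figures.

17.2 ppm

Volume: 2210 m³ = 2,210,000 L.
Moles of Ca²⁺: 55,800 g ÷ 147 g/mol = 379.6 mol.
As CaCO₃: 379.6 mol × 100.1 g/mol = 38,000 g.
Rise: 38,000 g / 2,210,000 L × 1000 = 17.19 mg/L.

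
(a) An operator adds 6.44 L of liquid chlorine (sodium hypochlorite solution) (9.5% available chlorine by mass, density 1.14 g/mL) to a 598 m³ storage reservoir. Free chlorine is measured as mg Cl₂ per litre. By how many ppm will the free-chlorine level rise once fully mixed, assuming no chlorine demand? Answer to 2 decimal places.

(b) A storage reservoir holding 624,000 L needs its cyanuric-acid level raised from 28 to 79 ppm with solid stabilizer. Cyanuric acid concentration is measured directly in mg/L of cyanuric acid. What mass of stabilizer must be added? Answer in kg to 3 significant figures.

(a) Volume: 598 m³ = 598,000 L.
(a) Mass of solution: 6.44 L × 1000 mL/L × 1.14 g/mL = 7342 g.
(a) Available chlorine delivered: 7342 g × 0.095 = 697.5 g as Cl₂.
(a) Concentration rise: 697.5 g / 598,000 L = 1.166 mg/L = 1.17 ppm.

(b) CYA to add: (79 − 28) = 51 mg/L × 624,000 L = 31,820 g cyanuric acid.

(a) 1.17 ppm; (b) 31.8 kg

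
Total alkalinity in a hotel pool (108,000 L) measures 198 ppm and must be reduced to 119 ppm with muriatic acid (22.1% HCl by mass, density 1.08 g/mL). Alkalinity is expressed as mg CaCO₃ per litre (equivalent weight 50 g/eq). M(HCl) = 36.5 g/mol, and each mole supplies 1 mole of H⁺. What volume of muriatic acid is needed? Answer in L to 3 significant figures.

26.1 L

Alkalinity to neutralize: (198 − 119) = 79 mg/L as CaCO₃ × 108,000 L = 8532 g as CaCO₃.
Equivalents of H⁺ required: 8532 ÷ 50 g/eq = 170.6 eq = 170.6 mol HCl.
Mass of HCl: 170.6 × 36.5 = 6228 g.
Mass of 22.1% solution: 6228 / 0.221 = 28,180 g.
Volume: 28,180 g ÷ 1.08 g/mL = 26,100 mL.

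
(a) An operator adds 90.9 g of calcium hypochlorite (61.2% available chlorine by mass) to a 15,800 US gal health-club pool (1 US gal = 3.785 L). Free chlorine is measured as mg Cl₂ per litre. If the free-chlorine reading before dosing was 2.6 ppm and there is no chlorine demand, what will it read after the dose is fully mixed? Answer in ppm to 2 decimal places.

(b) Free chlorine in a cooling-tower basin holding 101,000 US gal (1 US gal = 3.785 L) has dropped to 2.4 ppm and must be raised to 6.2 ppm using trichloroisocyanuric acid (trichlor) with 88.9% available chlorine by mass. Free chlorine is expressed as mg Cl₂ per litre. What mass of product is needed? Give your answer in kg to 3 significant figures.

(a) Volume: 15,800 US gal × 3.785 L/gal = 59,803 L.
(a) Available chlorine delivered: 90.9 g × 0.612 = 55.63 g as Cl₂.
(a) Concentration rise: 55.63 g / 59,803 L = 0.9302 mg/L = 0.93 ppm.
(a) Final FC: 2.6 + 0.93 = 3.53 ppm.

(b) Volume: 101,000 US gal × 3.785 L/gal = 382,285 L.
(b) Chlorine deficit: 6.2 − 2.4 = 3.8 ppm = 3.8 mg/L as Cl₂.
(b) Cl₂ equivalent needed: 3.8 mg/L × 382,285 L = 1,453,000 mg = 1453 g.
(b) Product at 88.9% available chlorine: 1453 / 0.889 = 1634 g.

(a) 3.53 ppm; (b) 1.63 kg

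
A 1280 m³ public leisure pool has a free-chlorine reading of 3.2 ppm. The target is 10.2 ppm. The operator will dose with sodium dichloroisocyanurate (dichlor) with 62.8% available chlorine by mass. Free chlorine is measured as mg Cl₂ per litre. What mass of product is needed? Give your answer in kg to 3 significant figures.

Volume: 1280 m³ = 1,280,000 L.
Chlorine deficit: 10.2 − 3.2 = 7 ppm = 7 mg/L as Cl₂.
Cl₂ equivalent needed: 7 mg/L × 1,280,000 L = 8,960,000 mg = 8960 g.
Product at 62.8% available chlorine: 8960 / 0.628 = 14,270 g.

14.3 kg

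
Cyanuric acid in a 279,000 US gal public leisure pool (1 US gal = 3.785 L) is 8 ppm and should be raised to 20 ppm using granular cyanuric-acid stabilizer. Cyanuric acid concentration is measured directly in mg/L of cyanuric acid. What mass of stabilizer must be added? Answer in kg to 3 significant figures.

Volume: 279,000 US gal × 3.785 L/gal = 1,056,015 L.
CYA to add: (20 − 8) = 12 mg/L × 1,056,015 L = 12,670 g cyanuric acid.

12.7 kg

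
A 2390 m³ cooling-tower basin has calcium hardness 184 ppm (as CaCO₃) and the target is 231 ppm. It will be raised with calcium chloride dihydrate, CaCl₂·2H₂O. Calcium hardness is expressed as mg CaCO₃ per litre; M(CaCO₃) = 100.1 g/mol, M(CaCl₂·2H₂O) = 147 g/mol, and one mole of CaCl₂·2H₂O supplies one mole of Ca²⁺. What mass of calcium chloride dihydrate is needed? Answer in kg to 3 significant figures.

Volume: 2390 m³ = 2,390,000 L.
Hardness to add: (231 − 184) = 47 mg/L as CaCO₃ × 2,390,000 L = 112,300 g as CaCO₃.
Moles of Ca²⁺ (1 mol Ca²⁺ ≡ 1 mol CaCO₃): 112,300 / 100.1 g/mol = 1122 mol.
Mass of CaCl₂·2H₂O: 1122 × 147 = 165,000 g.

165 kg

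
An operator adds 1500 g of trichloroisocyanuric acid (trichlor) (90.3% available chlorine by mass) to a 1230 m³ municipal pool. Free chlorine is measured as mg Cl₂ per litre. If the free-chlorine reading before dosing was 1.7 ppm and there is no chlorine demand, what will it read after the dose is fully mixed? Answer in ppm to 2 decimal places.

2.80 ppm

Volume: 1230 m³ = 1,230,000 L.
Available chlorine delivered: 1500 g × 0.903 = 1354 g as Cl₂.
Concentration rise: 1354 g / 1,230,000 L = 1.101 mg/L = 1.10 ppm.
Final FC: 1.7 + 1.10 = 2.80 ppm.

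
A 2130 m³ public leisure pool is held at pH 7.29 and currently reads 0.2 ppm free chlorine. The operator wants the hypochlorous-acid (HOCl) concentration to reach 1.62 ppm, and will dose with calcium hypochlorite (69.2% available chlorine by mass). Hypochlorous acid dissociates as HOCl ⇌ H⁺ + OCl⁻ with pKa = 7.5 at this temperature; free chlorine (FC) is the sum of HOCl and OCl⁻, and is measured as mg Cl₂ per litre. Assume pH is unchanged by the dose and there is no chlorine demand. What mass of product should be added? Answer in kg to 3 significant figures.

Volume: 2130 m³ = 2,130,000 L.
[OCl⁻]/[HOCl] = 10^(pH − pKa) = 10^(7.29 − 7.5) = 0.6166; fraction as HOCl = 1/(1 + 0.6166) = 0.6186.
Free chlorine required for 1.62 ppm HOCl: 1.62 / 0.6186 = 2.619 ppm.
FC to add: 2.619 − 0.2 = 2.419 mg/L as Cl₂.
Cl₂ equivalent: 2.419 mg/L × 2,130,000 L = 5152 g.
Product at 69.2% available Cl: 5152 / 0.692 = 7445 g.

7.45 kg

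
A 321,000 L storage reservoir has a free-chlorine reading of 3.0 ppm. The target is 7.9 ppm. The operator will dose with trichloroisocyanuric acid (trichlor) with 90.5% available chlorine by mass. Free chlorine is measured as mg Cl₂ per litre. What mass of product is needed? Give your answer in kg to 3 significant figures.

Chlorine deficit: 7.9 − 3.0 = 4.9 ppm = 4.9 mg/L as Cl₂.
Cl₂ equivalent needed: 4.9 mg/L × 321,000 L = 1,573,000 mg = 1573 g.
Product at 90.5% available chlorine: 1573 / 0.905 = 1738 g.

1.74 kg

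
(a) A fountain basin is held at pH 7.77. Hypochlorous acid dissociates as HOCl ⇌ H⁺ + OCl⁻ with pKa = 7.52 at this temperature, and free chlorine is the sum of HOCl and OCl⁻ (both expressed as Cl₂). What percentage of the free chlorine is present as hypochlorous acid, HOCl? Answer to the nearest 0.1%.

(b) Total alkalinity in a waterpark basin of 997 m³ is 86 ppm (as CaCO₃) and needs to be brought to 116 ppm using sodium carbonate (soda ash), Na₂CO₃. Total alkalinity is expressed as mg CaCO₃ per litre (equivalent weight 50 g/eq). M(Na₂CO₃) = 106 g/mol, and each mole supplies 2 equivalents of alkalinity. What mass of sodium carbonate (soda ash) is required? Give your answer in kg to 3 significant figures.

(a) 36.0%; (b) 31.7 kg

(a) [OCl⁻]/[HOCl] = 10^(pH − pKa) = 10^(7.77 − 7.52) = 10^0.25 = 1.778.
(a) Fraction as HOCl = 1 / (1 + 1.778) = 0.3599.

(b) Volume: 997 m³ = 997,000 L.
(b) Alkalinity to add: (116 − 86) = 30 mg/L as CaCO₃ × 997,000 L = 29,910 g as CaCO₃.
(b) Equivalents: 29,910 g ÷ 50 g/eq = 598.2 eq.
(b) Each mole of Na₂CO₃ supplies 2 eq, so 598.2 / 2 = 299.1 mol.
(b) Mass: 299.1 mol × 106 g/mol = 31,700 g.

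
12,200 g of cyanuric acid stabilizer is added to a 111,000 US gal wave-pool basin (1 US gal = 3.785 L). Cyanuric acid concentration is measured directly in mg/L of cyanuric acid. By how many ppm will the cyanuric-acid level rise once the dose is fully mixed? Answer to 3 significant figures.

Volume: 111,000 US gal × 3.785 L/gal = 420,135 L.
Rise: 12,200 g / 420,135 L × 1000 = 29.04 mg/L.

29.0 ppm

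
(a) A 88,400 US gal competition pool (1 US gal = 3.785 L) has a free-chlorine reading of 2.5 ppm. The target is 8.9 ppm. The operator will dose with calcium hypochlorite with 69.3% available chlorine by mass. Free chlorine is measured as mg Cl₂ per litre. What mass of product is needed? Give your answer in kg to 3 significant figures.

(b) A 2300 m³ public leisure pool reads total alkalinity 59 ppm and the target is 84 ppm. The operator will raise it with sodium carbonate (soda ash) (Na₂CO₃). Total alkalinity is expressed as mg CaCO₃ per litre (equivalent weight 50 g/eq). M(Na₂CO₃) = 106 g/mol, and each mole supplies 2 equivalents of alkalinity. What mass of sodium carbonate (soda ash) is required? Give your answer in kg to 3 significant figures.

(a) 3.09 kg; (b) 61.0 kg

(a) Volume: 88,400 US gal × 3.785 L/gal = 334,594 L.
(a) Chlorine deficit: 8.9 − 2.5 = 6.4 ppm = 6.4 mg/L as Cl₂.
(a) Cl₂ equivalent needed: 6.4 mg/L × 334,594 L = 2,141,000 mg = 2141 g.
(a) Product at 69.3% available chlorine: 2141 / 0.693 = 3090 g.

(b) Volume: 2300 m³ = 2,300,000 L.
(b) Alkalinity to add: (84 − 59) = 25 mg/L as CaCO₃ × 2,300,000 L = 57,500 g as CaCO₃.
(b) Equivalents: 57,500 g ÷ 50 g/eq = 1150 eq.
(b) Each mole of Na₂CO₃ supplies 2 eq, so 1150 / 2 = 575 mol.
(b) Mass: 575 mol × 106 g/mol = 60,950 g.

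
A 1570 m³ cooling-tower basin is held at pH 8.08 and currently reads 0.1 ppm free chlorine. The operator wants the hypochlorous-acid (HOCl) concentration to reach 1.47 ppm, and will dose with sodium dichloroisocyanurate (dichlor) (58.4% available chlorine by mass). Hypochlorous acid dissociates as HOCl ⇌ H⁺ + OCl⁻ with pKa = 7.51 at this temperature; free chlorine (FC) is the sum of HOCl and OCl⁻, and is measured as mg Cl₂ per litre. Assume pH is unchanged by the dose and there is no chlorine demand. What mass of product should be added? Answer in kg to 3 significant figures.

18.4 kg

Volume: 1570 m³ = 1,570,000 L.
[OCl⁻]/[HOCl] = 10^(pH − pKa) = 10^(8.08 − 7.51) = 3.715; fraction as HOCl = 1/(1 + 3.715) = 0.2121.
Free chlorine required for 1.47 ppm HOCl: 1.47 / 0.2121 = 6.932 ppm.
FC to add: 6.932 − 0.1 = 6.832 mg/L as Cl₂.
Cl₂ equivalent: 6.832 mg/L × 1,570,000 L = 10,730 g.
Product at 58.4% available Cl: 10,730 / 0.584 = 18,370 g.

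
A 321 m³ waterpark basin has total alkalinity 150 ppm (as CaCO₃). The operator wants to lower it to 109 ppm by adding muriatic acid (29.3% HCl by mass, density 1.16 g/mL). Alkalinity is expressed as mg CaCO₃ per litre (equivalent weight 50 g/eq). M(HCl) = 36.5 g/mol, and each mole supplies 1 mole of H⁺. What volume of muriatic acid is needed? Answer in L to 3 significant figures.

28.3 L

Volume: 321 m³ = 321,000 L.
Alkalinity to neutralize: (150 − 109) = 41 mg/L as CaCO₃ × 321,000 L = 13,160 g as CaCO₃.
Equivalents of H⁺ required: 13,160 ÷ 50 g/eq = 263.2 eq = 263.2 mol HCl.
Mass of HCl: 263.2 × 36.5 = 9608 g.
Mass of 29.3% solution: 9608 / 0.293 = 32,790 g.
Volume: 32,790 g ÷ 1.16 g/mL = 28,270 mL.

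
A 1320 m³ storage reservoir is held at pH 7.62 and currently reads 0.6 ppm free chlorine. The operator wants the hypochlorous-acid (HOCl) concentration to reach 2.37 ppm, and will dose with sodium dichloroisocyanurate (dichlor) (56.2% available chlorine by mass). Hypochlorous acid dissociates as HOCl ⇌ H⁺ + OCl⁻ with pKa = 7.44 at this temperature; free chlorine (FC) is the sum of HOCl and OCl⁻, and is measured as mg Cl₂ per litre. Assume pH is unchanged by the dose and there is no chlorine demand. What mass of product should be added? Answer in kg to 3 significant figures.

Volume: 1320 m³ = 1,320,000 L.
[OCl⁻]/[HOCl] = 10^(pH − pKa) = 10^(7.62 − 7.44) = 1.514; fraction as HOCl = 1/(1 + 1.514) = 0.3978.
Free chlorine required for 2.37 ppm HOCl: 2.37 / 0.3978 = 5.957 ppm.
FC to add: 5.957 − 0.6 = 5.357 mg/L as Cl₂.
Cl₂ equivalent: 5.357 mg/L × 1,320,000 L = 7071 g.
Product at 56.2% available Cl: 7071 / 0.562 = 12,580 g.

12.6 kg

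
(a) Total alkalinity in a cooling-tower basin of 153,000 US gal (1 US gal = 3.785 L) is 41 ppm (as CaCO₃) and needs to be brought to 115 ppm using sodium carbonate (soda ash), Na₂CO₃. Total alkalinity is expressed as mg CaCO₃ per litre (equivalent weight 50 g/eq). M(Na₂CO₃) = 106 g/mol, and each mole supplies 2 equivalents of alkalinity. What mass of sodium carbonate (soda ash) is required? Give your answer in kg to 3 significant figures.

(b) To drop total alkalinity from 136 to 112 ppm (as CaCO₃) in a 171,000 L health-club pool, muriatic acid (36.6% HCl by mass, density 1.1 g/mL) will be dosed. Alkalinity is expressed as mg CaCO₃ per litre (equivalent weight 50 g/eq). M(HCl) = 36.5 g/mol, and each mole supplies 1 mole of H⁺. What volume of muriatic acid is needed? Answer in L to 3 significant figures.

(a) Volume: 153,000 US gal × 3.785 L/gal = 579,105 L.
(a) Alkalinity to add: (115 − 41) = 74 mg/L as CaCO₃ × 579,105 L = 42,850 g as CaCO₃.
(a) Equivalents: 42,850 g ÷ 50 g/eq = 857.1 eq.
(a) Each mole of Na₂CO₃ supplies 2 eq, so 857.1 / 2 = 428.5 mol.
(a) Mass: 428.5 mol × 106 g/mol = 45,420 g.

(b) Alkalinity to neutralize: (136 − 112) = 24 mg/L as CaCO₃ × 171,000 L = 4104 g as CaCO₃.
(b) Equivalents of H⁺ required: 4104 ÷ 50 g/eq = 82.08 eq = 82.08 mol HCl.
(b) Mass of HCl: 82.08 × 36.5 = 2996 g.
(b) Mass of 36.6% solution: 2996 / 0.366 = 8186 g.
(b) Volume: 8186 g ÷ 1.1 g/mL = 7441 mL.

(a) 45.4 kg; (b) 7.44 L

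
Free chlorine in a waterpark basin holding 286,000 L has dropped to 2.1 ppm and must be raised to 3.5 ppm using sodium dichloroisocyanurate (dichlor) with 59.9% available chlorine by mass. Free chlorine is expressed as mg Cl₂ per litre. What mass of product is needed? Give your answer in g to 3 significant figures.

668 g

Chlorine deficit: 3.5 − 2.1 = 1.4 ppm = 1.4 mg/L as Cl₂.
Cl₂ equivalent needed: 1.4 mg/L × 286,000 L = 400,400 mg = 400.4 g.
Product at 59.9% available chlorine: 400.4 / 0.599 = 668.4 g.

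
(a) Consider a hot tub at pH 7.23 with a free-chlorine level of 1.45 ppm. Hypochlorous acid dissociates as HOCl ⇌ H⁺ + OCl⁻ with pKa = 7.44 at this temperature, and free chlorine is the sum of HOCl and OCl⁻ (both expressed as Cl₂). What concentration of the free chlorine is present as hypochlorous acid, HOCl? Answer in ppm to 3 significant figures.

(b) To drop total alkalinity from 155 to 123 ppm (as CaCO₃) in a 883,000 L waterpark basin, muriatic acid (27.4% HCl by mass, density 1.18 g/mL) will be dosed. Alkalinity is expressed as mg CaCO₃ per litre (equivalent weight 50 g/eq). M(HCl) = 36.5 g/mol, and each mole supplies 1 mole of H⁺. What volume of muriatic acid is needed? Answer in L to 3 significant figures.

(a) 0.897 ppm; (b) 63.8 L

(a) [OCl⁻]/[HOCl] = 10^(pH − pKa) = 10^(7.23 − 7.44) = 10^-0.21 = 0.6166.
(a) Fraction as HOCl = 1 / (1 + 0.6166) = 0.6186.
(a) HOCl = 0.6186 × 1.45 ppm = 0.8969 ppm.

(b) Alkalinity to neutralize: (155 − 123) = 32 mg/L as CaCO₃ × 883,000 L = 28,260 g as CaCO₃.
(b) Equivalents of H⁺ required: 28,260 ÷ 50 g/eq = 565.1 eq = 565.1 mol HCl.
(b) Mass of HCl: 565.1 × 36.5 = 20,630 g.
(b) Mass of 27.4% solution: 20,630 / 0.274 = 75,280 g.
(b) Volume: 75,280 g ÷ 1.18 g/mL = 63,800 mL.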